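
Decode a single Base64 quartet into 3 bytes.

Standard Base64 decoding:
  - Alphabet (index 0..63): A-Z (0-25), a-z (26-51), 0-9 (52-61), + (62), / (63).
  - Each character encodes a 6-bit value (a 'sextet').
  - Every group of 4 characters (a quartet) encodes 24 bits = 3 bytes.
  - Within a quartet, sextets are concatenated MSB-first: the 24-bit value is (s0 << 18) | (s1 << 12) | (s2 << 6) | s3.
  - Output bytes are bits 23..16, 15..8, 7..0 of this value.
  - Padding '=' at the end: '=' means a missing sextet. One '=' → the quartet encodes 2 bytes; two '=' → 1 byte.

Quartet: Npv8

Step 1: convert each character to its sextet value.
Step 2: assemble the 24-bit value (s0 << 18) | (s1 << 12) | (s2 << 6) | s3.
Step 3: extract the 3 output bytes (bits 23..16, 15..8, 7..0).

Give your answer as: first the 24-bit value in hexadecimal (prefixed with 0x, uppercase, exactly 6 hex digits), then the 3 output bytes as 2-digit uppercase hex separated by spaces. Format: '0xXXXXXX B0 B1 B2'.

Sextets: N=13, p=41, v=47, 8=60
24-bit: (13<<18) | (41<<12) | (47<<6) | 60
      = 0x340000 | 0x029000 | 0x000BC0 | 0x00003C
      = 0x369BFC
Bytes: (v>>16)&0xFF=36, (v>>8)&0xFF=9B, v&0xFF=FC

Answer: 0x369BFC 36 9B FC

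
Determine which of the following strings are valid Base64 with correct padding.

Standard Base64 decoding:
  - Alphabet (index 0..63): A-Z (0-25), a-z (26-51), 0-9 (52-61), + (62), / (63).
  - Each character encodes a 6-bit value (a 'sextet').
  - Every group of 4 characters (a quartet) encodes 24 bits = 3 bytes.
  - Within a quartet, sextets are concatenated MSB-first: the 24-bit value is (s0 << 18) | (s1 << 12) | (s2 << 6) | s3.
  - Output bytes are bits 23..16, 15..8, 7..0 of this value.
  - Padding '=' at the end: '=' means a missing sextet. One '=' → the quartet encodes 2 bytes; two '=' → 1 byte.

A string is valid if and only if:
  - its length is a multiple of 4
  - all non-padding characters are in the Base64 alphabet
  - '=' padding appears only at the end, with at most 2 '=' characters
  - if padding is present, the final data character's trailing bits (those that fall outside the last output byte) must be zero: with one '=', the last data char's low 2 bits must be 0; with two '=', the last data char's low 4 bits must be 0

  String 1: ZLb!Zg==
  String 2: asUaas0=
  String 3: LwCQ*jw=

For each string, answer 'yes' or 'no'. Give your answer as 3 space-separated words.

String 1: 'ZLb!Zg==' → invalid (bad char(s): ['!'])
String 2: 'asUaas0=' → valid
String 3: 'LwCQ*jw=' → invalid (bad char(s): ['*'])

Answer: no yes no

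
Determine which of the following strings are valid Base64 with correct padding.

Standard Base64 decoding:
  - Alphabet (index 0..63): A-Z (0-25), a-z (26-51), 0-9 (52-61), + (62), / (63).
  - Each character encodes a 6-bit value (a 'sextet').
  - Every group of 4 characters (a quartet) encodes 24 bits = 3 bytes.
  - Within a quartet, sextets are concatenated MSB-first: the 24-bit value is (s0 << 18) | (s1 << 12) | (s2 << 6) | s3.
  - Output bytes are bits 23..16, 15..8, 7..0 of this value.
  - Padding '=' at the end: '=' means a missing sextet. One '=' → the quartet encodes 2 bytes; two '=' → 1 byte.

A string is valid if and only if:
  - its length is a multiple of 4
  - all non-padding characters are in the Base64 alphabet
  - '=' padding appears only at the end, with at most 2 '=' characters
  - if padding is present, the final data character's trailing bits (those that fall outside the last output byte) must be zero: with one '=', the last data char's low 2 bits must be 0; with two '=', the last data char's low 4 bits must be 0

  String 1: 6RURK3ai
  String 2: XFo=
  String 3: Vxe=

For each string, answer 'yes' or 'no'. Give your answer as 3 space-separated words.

Answer: yes yes no

Derivation:
String 1: '6RURK3ai' → valid
String 2: 'XFo=' → valid
String 3: 'Vxe=' → invalid (bad trailing bits)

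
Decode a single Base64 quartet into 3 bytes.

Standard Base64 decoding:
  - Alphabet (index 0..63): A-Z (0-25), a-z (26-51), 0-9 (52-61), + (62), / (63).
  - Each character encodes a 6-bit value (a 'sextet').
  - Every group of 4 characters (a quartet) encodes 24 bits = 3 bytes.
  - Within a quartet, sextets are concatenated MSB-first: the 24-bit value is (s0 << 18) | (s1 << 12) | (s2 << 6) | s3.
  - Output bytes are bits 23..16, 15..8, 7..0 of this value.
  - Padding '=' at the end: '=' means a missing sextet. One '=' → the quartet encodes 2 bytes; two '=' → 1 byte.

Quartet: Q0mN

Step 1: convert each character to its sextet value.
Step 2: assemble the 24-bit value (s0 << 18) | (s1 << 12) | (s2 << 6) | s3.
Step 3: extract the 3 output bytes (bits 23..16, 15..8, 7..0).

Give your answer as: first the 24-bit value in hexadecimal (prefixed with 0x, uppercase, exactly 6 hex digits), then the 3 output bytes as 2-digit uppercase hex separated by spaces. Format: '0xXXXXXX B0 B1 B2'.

Answer: 0x43498D 43 49 8D

Derivation:
Sextets: Q=16, 0=52, m=38, N=13
24-bit: (16<<18) | (52<<12) | (38<<6) | 13
      = 0x400000 | 0x034000 | 0x000980 | 0x00000D
      = 0x43498D
Bytes: (v>>16)&0xFF=43, (v>>8)&0xFF=49, v&0xFF=8D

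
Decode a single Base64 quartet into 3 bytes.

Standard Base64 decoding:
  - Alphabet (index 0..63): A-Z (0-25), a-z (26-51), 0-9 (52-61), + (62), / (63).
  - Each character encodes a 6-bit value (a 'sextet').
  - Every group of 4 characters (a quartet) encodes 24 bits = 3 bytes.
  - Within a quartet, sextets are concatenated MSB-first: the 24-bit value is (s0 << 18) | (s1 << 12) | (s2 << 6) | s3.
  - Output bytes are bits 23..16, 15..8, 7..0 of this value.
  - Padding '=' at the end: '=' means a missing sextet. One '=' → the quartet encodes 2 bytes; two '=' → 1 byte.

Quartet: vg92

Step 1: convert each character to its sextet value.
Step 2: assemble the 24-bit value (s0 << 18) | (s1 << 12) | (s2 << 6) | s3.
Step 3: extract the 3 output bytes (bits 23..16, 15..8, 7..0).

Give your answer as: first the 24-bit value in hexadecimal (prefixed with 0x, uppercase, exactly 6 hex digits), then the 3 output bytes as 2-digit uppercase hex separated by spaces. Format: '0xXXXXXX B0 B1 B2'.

Answer: 0xBE0F76 BE 0F 76

Derivation:
Sextets: v=47, g=32, 9=61, 2=54
24-bit: (47<<18) | (32<<12) | (61<<6) | 54
      = 0xBC0000 | 0x020000 | 0x000F40 | 0x000036
      = 0xBE0F76
Bytes: (v>>16)&0xFF=BE, (v>>8)&0xFF=0F, v&0xFF=76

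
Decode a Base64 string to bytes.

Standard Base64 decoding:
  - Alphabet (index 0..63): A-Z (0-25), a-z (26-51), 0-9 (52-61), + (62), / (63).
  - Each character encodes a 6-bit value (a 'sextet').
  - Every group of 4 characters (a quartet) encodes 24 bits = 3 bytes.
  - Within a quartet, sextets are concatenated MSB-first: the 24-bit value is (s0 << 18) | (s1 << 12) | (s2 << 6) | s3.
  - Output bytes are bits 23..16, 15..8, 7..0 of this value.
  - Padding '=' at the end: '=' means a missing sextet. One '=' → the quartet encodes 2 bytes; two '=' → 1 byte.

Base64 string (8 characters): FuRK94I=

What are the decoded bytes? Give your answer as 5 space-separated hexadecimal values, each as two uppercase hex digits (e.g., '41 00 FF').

After char 0 ('F'=5): chars_in_quartet=1 acc=0x5 bytes_emitted=0
After char 1 ('u'=46): chars_in_quartet=2 acc=0x16E bytes_emitted=0
After char 2 ('R'=17): chars_in_quartet=3 acc=0x5B91 bytes_emitted=0
After char 3 ('K'=10): chars_in_quartet=4 acc=0x16E44A -> emit 16 E4 4A, reset; bytes_emitted=3
After char 4 ('9'=61): chars_in_quartet=1 acc=0x3D bytes_emitted=3
After char 5 ('4'=56): chars_in_quartet=2 acc=0xF78 bytes_emitted=3
After char 6 ('I'=8): chars_in_quartet=3 acc=0x3DE08 bytes_emitted=3
Padding '=': partial quartet acc=0x3DE08 -> emit F7 82; bytes_emitted=5

Answer: 16 E4 4A F7 82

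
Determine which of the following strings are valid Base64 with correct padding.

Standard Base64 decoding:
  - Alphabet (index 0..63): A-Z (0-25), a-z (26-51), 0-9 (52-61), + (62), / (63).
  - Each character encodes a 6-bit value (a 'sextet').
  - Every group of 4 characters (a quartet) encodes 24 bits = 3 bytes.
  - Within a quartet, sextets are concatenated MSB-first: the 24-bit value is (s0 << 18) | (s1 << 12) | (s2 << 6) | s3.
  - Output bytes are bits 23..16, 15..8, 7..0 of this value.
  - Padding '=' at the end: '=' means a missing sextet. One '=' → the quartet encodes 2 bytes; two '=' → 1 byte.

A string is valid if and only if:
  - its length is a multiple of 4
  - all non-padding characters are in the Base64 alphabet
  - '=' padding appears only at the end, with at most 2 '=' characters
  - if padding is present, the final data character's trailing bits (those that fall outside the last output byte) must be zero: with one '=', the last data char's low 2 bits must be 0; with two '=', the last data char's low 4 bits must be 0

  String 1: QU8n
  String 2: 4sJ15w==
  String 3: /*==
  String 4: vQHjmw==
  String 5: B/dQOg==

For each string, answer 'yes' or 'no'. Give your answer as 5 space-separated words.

String 1: 'QU8n' → valid
String 2: '4sJ15w==' → valid
String 3: '/*==' → invalid (bad char(s): ['*'])
String 4: 'vQHjmw==' → valid
String 5: 'B/dQOg==' → valid

Answer: yes yes no yes yes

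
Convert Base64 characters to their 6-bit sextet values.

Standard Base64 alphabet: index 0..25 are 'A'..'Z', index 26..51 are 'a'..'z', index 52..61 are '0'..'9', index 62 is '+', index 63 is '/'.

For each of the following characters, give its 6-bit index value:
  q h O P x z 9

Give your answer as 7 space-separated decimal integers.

Answer: 42 33 14 15 49 51 61

Derivation:
'q': a..z range, 26 + ord('q') − ord('a') = 42
'h': a..z range, 26 + ord('h') − ord('a') = 33
'O': A..Z range, ord('O') − ord('A') = 14
'P': A..Z range, ord('P') − ord('A') = 15
'x': a..z range, 26 + ord('x') − ord('a') = 49
'z': a..z range, 26 + ord('z') − ord('a') = 51
'9': 0..9 range, 52 + ord('9') − ord('0') = 61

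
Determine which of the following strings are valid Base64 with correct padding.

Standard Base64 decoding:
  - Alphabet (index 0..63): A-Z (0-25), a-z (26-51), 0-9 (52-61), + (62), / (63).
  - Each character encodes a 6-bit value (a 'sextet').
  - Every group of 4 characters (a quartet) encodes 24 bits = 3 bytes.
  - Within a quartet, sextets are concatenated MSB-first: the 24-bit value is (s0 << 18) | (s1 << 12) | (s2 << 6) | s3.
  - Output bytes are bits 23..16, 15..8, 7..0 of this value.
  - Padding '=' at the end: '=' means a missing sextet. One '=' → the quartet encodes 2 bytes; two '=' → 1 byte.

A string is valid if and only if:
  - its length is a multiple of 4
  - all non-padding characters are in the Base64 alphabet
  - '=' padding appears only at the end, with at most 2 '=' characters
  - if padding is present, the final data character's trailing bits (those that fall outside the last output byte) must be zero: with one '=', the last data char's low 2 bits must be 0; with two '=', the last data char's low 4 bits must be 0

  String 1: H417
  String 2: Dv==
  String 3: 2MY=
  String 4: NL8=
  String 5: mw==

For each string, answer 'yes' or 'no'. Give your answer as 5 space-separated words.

String 1: 'H417' → valid
String 2: 'Dv==' → invalid (bad trailing bits)
String 3: '2MY=' → valid
String 4: 'NL8=' → valid
String 5: 'mw==' → valid

Answer: yes no yes yes yes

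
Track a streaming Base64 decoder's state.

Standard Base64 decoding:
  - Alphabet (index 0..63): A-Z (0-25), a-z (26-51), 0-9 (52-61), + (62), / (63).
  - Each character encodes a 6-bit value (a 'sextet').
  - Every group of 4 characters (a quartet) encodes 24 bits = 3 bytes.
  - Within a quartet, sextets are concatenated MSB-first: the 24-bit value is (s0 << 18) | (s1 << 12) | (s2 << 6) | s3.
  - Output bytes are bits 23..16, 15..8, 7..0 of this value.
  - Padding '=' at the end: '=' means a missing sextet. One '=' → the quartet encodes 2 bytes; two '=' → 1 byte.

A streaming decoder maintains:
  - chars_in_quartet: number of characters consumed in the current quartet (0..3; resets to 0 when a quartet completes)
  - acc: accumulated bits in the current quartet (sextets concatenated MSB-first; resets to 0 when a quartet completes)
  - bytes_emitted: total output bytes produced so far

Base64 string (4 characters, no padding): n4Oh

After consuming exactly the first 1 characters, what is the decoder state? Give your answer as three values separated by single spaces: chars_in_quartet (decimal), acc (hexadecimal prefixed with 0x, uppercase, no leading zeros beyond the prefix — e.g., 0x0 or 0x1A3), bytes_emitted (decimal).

After char 0 ('n'=39): chars_in_quartet=1 acc=0x27 bytes_emitted=0

Answer: 1 0x27 0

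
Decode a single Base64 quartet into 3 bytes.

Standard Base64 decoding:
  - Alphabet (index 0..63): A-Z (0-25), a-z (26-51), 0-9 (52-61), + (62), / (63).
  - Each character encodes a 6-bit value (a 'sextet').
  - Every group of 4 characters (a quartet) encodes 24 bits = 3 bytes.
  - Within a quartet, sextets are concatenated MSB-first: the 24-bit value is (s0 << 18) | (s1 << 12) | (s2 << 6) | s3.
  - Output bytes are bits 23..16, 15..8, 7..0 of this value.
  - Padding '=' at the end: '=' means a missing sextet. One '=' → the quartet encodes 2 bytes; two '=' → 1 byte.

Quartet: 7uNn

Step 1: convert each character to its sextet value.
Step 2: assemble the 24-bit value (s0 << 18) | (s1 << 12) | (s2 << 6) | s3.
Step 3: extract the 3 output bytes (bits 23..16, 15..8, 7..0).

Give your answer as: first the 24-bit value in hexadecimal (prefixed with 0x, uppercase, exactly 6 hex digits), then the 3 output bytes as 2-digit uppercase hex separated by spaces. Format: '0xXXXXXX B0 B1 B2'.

Sextets: 7=59, u=46, N=13, n=39
24-bit: (59<<18) | (46<<12) | (13<<6) | 39
      = 0xEC0000 | 0x02E000 | 0x000340 | 0x000027
      = 0xEEE367
Bytes: (v>>16)&0xFF=EE, (v>>8)&0xFF=E3, v&0xFF=67

Answer: 0xEEE367 EE E3 67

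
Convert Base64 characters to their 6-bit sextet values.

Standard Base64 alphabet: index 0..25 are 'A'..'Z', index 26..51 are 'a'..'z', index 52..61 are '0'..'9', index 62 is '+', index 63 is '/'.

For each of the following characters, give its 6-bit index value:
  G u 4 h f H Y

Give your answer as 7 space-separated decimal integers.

'G': A..Z range, ord('G') − ord('A') = 6
'u': a..z range, 26 + ord('u') − ord('a') = 46
'4': 0..9 range, 52 + ord('4') − ord('0') = 56
'h': a..z range, 26 + ord('h') − ord('a') = 33
'f': a..z range, 26 + ord('f') − ord('a') = 31
'H': A..Z range, ord('H') − ord('A') = 7
'Y': A..Z range, ord('Y') − ord('A') = 24

Answer: 6 46 56 33 31 7 24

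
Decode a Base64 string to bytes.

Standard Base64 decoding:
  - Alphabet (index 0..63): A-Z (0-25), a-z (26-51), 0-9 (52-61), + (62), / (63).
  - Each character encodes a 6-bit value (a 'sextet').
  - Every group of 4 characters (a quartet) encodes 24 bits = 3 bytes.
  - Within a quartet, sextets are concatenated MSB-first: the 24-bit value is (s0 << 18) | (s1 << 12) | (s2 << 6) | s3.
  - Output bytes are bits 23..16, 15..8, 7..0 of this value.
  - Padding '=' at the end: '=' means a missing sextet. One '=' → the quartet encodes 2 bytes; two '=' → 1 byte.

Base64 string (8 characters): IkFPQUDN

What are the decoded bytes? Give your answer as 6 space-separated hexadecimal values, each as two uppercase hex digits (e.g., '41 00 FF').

After char 0 ('I'=8): chars_in_quartet=1 acc=0x8 bytes_emitted=0
After char 1 ('k'=36): chars_in_quartet=2 acc=0x224 bytes_emitted=0
After char 2 ('F'=5): chars_in_quartet=3 acc=0x8905 bytes_emitted=0
After char 3 ('P'=15): chars_in_quartet=4 acc=0x22414F -> emit 22 41 4F, reset; bytes_emitted=3
After char 4 ('Q'=16): chars_in_quartet=1 acc=0x10 bytes_emitted=3
After char 5 ('U'=20): chars_in_quartet=2 acc=0x414 bytes_emitted=3
After char 6 ('D'=3): chars_in_quartet=3 acc=0x10503 bytes_emitted=3
After char 7 ('N'=13): chars_in_quartet=4 acc=0x4140CD -> emit 41 40 CD, reset; bytes_emitted=6

Answer: 22 41 4F 41 40 CD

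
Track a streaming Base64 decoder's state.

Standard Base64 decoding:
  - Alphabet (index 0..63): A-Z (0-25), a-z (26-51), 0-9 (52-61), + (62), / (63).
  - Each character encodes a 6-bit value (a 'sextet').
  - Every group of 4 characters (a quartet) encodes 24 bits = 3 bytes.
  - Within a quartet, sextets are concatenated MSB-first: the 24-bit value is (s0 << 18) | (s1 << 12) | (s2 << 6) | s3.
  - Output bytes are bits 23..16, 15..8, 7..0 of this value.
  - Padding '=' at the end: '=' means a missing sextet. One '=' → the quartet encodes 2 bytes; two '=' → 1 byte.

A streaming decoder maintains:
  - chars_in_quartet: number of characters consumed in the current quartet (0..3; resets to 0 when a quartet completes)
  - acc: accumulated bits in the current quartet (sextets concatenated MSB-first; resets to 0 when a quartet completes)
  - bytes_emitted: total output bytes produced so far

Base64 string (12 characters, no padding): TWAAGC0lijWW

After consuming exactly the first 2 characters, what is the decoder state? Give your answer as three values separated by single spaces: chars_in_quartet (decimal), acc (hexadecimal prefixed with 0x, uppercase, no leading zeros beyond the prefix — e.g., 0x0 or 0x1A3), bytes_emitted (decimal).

After char 0 ('T'=19): chars_in_quartet=1 acc=0x13 bytes_emitted=0
After char 1 ('W'=22): chars_in_quartet=2 acc=0x4D6 bytes_emitted=0

Answer: 2 0x4D6 0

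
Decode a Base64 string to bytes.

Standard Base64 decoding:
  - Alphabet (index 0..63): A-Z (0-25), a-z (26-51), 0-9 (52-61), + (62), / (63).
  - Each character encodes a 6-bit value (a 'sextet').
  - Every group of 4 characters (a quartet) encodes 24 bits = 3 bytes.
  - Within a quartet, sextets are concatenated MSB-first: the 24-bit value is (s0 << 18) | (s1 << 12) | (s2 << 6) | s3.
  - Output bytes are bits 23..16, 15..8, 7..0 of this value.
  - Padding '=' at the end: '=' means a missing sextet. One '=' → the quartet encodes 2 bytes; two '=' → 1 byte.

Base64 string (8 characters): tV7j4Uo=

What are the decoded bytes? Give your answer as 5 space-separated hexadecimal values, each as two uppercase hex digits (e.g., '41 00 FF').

Answer: B5 5E E3 E1 4A

Derivation:
After char 0 ('t'=45): chars_in_quartet=1 acc=0x2D bytes_emitted=0
After char 1 ('V'=21): chars_in_quartet=2 acc=0xB55 bytes_emitted=0
After char 2 ('7'=59): chars_in_quartet=3 acc=0x2D57B bytes_emitted=0
After char 3 ('j'=35): chars_in_quartet=4 acc=0xB55EE3 -> emit B5 5E E3, reset; bytes_emitted=3
After char 4 ('4'=56): chars_in_quartet=1 acc=0x38 bytes_emitted=3
After char 5 ('U'=20): chars_in_quartet=2 acc=0xE14 bytes_emitted=3
After char 6 ('o'=40): chars_in_quartet=3 acc=0x38528 bytes_emitted=3
Padding '=': partial quartet acc=0x38528 -> emit E1 4A; bytes_emitted=5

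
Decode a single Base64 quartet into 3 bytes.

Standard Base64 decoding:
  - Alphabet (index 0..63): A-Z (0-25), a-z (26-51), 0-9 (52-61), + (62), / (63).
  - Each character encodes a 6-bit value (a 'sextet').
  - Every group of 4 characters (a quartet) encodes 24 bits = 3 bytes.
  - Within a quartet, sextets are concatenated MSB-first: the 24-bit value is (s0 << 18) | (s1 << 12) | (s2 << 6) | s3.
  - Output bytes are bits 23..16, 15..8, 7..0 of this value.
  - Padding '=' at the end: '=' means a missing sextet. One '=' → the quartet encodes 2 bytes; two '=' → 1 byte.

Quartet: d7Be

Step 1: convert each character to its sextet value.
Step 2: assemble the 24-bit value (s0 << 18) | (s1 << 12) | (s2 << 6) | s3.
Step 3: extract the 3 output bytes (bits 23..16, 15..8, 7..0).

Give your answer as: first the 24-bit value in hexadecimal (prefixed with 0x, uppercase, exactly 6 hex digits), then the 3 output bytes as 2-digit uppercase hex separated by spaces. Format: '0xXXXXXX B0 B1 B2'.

Answer: 0x77B05E 77 B0 5E

Derivation:
Sextets: d=29, 7=59, B=1, e=30
24-bit: (29<<18) | (59<<12) | (1<<6) | 30
      = 0x740000 | 0x03B000 | 0x000040 | 0x00001E
      = 0x77B05E
Bytes: (v>>16)&0xFF=77, (v>>8)&0xFF=B0, v&0xFF=5E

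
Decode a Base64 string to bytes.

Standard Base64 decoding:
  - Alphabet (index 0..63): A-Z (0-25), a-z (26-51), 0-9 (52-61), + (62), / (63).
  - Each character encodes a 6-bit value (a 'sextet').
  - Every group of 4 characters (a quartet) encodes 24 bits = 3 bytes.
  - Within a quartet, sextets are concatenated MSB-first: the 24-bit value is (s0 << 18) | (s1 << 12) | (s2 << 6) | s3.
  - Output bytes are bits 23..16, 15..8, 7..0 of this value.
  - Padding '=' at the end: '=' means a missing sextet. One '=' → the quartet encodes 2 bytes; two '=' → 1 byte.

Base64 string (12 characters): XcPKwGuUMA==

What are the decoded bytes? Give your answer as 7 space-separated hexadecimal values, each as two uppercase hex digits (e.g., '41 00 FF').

Answer: 5D C3 CA C0 6B 94 30

Derivation:
After char 0 ('X'=23): chars_in_quartet=1 acc=0x17 bytes_emitted=0
After char 1 ('c'=28): chars_in_quartet=2 acc=0x5DC bytes_emitted=0
After char 2 ('P'=15): chars_in_quartet=3 acc=0x1770F bytes_emitted=0
After char 3 ('K'=10): chars_in_quartet=4 acc=0x5DC3CA -> emit 5D C3 CA, reset; bytes_emitted=3
After char 4 ('w'=48): chars_in_quartet=1 acc=0x30 bytes_emitted=3
After char 5 ('G'=6): chars_in_quartet=2 acc=0xC06 bytes_emitted=3
After char 6 ('u'=46): chars_in_quartet=3 acc=0x301AE bytes_emitted=3
After char 7 ('U'=20): chars_in_quartet=4 acc=0xC06B94 -> emit C0 6B 94, reset; bytes_emitted=6
After char 8 ('M'=12): chars_in_quartet=1 acc=0xC bytes_emitted=6
After char 9 ('A'=0): chars_in_quartet=2 acc=0x300 bytes_emitted=6
Padding '==': partial quartet acc=0x300 -> emit 30; bytes_emitted=7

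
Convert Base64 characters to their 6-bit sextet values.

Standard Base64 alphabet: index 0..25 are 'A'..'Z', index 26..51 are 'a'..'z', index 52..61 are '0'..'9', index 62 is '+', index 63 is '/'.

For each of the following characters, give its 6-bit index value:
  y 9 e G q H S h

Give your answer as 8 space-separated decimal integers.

'y': a..z range, 26 + ord('y') − ord('a') = 50
'9': 0..9 range, 52 + ord('9') − ord('0') = 61
'e': a..z range, 26 + ord('e') − ord('a') = 30
'G': A..Z range, ord('G') − ord('A') = 6
'q': a..z range, 26 + ord('q') − ord('a') = 42
'H': A..Z range, ord('H') − ord('A') = 7
'S': A..Z range, ord('S') − ord('A') = 18
'h': a..z range, 26 + ord('h') − ord('a') = 33

Answer: 50 61 30 6 42 7 18 33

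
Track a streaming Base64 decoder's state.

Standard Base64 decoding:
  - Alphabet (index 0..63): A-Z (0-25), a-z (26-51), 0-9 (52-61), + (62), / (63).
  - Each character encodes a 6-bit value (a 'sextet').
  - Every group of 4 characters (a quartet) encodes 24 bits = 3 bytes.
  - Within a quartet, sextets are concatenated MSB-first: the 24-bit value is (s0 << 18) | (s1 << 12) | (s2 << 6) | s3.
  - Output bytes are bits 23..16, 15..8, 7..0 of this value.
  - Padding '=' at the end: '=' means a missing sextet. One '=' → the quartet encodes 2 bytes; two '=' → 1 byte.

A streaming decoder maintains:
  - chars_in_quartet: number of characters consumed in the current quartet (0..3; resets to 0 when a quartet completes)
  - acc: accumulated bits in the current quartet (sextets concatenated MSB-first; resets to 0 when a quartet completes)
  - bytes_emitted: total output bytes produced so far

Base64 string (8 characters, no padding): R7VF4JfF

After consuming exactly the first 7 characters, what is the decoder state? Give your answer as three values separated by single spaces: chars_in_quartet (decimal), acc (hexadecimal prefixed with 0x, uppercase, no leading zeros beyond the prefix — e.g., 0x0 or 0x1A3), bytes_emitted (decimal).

Answer: 3 0x3825F 3

Derivation:
After char 0 ('R'=17): chars_in_quartet=1 acc=0x11 bytes_emitted=0
After char 1 ('7'=59): chars_in_quartet=2 acc=0x47B bytes_emitted=0
After char 2 ('V'=21): chars_in_quartet=3 acc=0x11ED5 bytes_emitted=0
After char 3 ('F'=5): chars_in_quartet=4 acc=0x47B545 -> emit 47 B5 45, reset; bytes_emitted=3
After char 4 ('4'=56): chars_in_quartet=1 acc=0x38 bytes_emitted=3
After char 5 ('J'=9): chars_in_quartet=2 acc=0xE09 bytes_emitted=3
After char 6 ('f'=31): chars_in_quartet=3 acc=0x3825F bytes_emitted=3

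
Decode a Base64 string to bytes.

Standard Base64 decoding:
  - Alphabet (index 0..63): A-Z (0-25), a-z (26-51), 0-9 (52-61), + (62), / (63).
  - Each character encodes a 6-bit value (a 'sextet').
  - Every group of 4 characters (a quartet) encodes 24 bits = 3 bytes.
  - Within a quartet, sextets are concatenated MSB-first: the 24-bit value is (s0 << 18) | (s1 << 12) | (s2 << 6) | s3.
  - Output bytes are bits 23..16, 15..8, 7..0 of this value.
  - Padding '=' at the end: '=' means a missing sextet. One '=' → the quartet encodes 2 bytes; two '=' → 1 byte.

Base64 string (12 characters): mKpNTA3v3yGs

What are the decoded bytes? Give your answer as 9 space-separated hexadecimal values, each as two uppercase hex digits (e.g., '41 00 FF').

Answer: 98 AA 4D 4C 0D EF DF 21 AC

Derivation:
After char 0 ('m'=38): chars_in_quartet=1 acc=0x26 bytes_emitted=0
After char 1 ('K'=10): chars_in_quartet=2 acc=0x98A bytes_emitted=0
After char 2 ('p'=41): chars_in_quartet=3 acc=0x262A9 bytes_emitted=0
After char 3 ('N'=13): chars_in_quartet=4 acc=0x98AA4D -> emit 98 AA 4D, reset; bytes_emitted=3
After char 4 ('T'=19): chars_in_quartet=1 acc=0x13 bytes_emitted=3
After char 5 ('A'=0): chars_in_quartet=2 acc=0x4C0 bytes_emitted=3
After char 6 ('3'=55): chars_in_quartet=3 acc=0x13037 bytes_emitted=3
After char 7 ('v'=47): chars_in_quartet=4 acc=0x4C0DEF -> emit 4C 0D EF, reset; bytes_emitted=6
After char 8 ('3'=55): chars_in_quartet=1 acc=0x37 bytes_emitted=6
After char 9 ('y'=50): chars_in_quartet=2 acc=0xDF2 bytes_emitted=6
After char 10 ('G'=6): chars_in_quartet=3 acc=0x37C86 bytes_emitted=6
After char 11 ('s'=44): chars_in_quartet=4 acc=0xDF21AC -> emit DF 21 AC, reset; bytes_emitted=9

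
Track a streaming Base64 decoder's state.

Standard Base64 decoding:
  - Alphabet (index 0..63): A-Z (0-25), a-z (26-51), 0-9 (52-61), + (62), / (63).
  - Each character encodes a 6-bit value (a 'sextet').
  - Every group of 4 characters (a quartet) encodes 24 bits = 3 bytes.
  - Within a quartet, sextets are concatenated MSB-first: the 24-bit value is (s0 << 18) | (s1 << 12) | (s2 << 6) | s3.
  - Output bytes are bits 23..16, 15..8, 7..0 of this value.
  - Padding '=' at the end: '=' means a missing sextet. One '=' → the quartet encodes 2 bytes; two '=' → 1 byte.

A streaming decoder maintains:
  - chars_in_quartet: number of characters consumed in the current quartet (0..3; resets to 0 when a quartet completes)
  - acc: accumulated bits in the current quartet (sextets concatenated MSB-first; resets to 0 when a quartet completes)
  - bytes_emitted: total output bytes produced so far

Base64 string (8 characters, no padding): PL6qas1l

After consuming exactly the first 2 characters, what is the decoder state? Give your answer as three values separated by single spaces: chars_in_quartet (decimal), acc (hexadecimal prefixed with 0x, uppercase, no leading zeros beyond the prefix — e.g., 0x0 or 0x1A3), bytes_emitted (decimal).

Answer: 2 0x3CB 0

Derivation:
After char 0 ('P'=15): chars_in_quartet=1 acc=0xF bytes_emitted=0
After char 1 ('L'=11): chars_in_quartet=2 acc=0x3CB bytes_emitted=0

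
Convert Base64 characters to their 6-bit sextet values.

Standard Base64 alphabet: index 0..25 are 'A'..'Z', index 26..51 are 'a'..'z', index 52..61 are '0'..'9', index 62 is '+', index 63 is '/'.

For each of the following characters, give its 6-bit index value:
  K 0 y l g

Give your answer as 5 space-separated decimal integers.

'K': A..Z range, ord('K') − ord('A') = 10
'0': 0..9 range, 52 + ord('0') − ord('0') = 52
'y': a..z range, 26 + ord('y') − ord('a') = 50
'l': a..z range, 26 + ord('l') − ord('a') = 37
'g': a..z range, 26 + ord('g') − ord('a') = 32

Answer: 10 52 50 37 32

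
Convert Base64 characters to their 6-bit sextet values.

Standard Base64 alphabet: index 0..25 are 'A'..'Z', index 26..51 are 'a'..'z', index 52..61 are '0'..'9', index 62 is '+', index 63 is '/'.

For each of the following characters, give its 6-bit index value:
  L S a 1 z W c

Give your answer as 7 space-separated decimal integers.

'L': A..Z range, ord('L') − ord('A') = 11
'S': A..Z range, ord('S') − ord('A') = 18
'a': a..z range, 26 + ord('a') − ord('a') = 26
'1': 0..9 range, 52 + ord('1') − ord('0') = 53
'z': a..z range, 26 + ord('z') − ord('a') = 51
'W': A..Z range, ord('W') − ord('A') = 22
'c': a..z range, 26 + ord('c') − ord('a') = 28

Answer: 11 18 26 53 51 22 28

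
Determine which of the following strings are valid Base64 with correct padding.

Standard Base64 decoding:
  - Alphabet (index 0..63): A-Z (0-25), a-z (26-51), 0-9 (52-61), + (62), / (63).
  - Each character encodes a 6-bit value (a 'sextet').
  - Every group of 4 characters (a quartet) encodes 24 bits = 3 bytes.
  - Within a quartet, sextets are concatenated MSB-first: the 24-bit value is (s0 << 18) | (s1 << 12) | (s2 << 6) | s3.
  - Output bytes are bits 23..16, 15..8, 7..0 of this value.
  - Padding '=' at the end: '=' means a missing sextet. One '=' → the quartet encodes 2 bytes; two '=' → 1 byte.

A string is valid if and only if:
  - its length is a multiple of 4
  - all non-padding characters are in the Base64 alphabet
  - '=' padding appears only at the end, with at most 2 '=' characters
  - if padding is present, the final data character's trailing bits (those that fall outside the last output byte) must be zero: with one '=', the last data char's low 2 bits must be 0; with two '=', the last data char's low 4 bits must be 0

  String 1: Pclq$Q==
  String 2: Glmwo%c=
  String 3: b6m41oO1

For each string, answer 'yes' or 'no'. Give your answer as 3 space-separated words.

Answer: no no yes

Derivation:
String 1: 'Pclq$Q==' → invalid (bad char(s): ['$'])
String 2: 'Glmwo%c=' → invalid (bad char(s): ['%'])
String 3: 'b6m41oO1' → valid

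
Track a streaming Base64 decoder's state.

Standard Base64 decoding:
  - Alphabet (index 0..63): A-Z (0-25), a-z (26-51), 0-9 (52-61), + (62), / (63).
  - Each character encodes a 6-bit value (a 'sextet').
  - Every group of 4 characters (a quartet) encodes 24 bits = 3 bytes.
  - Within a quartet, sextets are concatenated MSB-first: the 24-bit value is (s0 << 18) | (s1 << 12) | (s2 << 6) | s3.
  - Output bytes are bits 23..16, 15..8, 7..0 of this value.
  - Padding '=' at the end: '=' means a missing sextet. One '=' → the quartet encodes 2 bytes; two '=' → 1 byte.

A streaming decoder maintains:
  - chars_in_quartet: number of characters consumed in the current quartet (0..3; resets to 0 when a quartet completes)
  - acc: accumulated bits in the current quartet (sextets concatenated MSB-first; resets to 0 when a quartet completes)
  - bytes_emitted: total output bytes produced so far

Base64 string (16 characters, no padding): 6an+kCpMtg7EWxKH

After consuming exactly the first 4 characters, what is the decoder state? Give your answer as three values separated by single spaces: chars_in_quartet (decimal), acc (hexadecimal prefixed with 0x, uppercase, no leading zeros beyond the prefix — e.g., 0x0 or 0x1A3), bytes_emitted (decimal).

After char 0 ('6'=58): chars_in_quartet=1 acc=0x3A bytes_emitted=0
After char 1 ('a'=26): chars_in_quartet=2 acc=0xE9A bytes_emitted=0
After char 2 ('n'=39): chars_in_quartet=3 acc=0x3A6A7 bytes_emitted=0
After char 3 ('+'=62): chars_in_quartet=4 acc=0xE9A9FE -> emit E9 A9 FE, reset; bytes_emitted=3

Answer: 0 0x0 3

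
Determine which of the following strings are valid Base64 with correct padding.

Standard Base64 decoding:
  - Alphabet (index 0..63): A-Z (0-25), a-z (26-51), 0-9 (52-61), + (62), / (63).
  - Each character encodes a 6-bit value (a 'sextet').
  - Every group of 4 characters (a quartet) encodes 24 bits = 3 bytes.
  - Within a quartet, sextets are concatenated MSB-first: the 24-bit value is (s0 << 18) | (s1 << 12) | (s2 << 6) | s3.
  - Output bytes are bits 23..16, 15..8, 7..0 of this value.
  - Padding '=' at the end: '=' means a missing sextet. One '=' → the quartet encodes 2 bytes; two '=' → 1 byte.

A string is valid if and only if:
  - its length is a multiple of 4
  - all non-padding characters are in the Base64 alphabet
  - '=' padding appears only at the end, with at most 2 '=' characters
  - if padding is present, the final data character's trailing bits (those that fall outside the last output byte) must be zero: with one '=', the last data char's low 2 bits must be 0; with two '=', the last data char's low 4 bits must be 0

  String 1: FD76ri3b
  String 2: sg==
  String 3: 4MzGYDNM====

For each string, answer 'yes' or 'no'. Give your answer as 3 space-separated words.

String 1: 'FD76ri3b' → valid
String 2: 'sg==' → valid
String 3: '4MzGYDNM====' → invalid (4 pad chars (max 2))

Answer: yes yes no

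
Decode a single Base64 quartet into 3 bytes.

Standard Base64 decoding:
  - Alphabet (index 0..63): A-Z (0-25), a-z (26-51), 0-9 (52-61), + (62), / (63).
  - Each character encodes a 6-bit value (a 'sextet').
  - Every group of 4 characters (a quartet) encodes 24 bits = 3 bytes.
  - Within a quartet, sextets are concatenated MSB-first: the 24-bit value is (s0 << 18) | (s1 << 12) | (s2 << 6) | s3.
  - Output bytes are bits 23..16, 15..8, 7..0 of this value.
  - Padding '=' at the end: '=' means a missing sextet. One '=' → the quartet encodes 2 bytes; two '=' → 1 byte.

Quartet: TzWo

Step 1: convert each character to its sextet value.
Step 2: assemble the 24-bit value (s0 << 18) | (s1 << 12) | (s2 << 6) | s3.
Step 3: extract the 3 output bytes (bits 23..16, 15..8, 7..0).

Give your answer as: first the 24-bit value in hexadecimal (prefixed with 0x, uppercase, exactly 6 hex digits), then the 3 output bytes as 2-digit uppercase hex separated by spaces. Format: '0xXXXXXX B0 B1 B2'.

Answer: 0x4F35A8 4F 35 A8

Derivation:
Sextets: T=19, z=51, W=22, o=40
24-bit: (19<<18) | (51<<12) | (22<<6) | 40
      = 0x4C0000 | 0x033000 | 0x000580 | 0x000028
      = 0x4F35A8
Bytes: (v>>16)&0xFF=4F, (v>>8)&0xFF=35, v&0xFF=A8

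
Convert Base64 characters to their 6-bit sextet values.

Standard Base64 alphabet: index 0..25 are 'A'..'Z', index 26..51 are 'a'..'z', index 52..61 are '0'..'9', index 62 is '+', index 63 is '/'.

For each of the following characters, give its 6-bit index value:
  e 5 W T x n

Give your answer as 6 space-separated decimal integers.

Answer: 30 57 22 19 49 39

Derivation:
'e': a..z range, 26 + ord('e') − ord('a') = 30
'5': 0..9 range, 52 + ord('5') − ord('0') = 57
'W': A..Z range, ord('W') − ord('A') = 22
'T': A..Z range, ord('T') − ord('A') = 19
'x': a..z range, 26 + ord('x') − ord('a') = 49
'n': a..z range, 26 + ord('n') − ord('a') = 39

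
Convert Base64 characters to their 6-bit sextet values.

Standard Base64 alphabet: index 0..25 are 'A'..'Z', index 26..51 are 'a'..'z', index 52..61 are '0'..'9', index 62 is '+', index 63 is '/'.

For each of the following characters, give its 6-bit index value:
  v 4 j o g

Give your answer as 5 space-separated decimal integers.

Answer: 47 56 35 40 32

Derivation:
'v': a..z range, 26 + ord('v') − ord('a') = 47
'4': 0..9 range, 52 + ord('4') − ord('0') = 56
'j': a..z range, 26 + ord('j') − ord('a') = 35
'o': a..z range, 26 + ord('o') − ord('a') = 40
'g': a..z range, 26 + ord('g') − ord('a') = 32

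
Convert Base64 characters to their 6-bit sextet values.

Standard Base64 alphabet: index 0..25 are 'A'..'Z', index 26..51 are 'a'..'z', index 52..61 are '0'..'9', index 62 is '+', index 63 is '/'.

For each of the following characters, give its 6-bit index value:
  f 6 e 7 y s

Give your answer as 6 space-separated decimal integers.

'f': a..z range, 26 + ord('f') − ord('a') = 31
'6': 0..9 range, 52 + ord('6') − ord('0') = 58
'e': a..z range, 26 + ord('e') − ord('a') = 30
'7': 0..9 range, 52 + ord('7') − ord('0') = 59
'y': a..z range, 26 + ord('y') − ord('a') = 50
's': a..z range, 26 + ord('s') − ord('a') = 44

Answer: 31 58 30 59 50 44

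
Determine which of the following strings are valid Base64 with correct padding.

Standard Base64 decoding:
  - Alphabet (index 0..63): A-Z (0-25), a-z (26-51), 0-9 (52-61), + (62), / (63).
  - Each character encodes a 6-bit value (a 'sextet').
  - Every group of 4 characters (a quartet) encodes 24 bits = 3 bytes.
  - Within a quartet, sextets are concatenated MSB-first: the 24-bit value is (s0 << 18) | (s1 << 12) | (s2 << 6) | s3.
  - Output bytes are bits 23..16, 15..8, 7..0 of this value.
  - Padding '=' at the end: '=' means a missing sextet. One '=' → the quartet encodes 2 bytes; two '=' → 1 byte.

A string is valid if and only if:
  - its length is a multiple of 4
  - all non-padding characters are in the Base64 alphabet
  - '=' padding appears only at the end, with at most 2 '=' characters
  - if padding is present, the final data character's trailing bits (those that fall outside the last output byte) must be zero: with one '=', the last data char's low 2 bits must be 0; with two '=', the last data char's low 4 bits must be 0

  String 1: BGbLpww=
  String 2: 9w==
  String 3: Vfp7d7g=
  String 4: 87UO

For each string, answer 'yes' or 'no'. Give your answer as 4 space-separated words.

String 1: 'BGbLpww=' → valid
String 2: '9w==' → valid
String 3: 'Vfp7d7g=' → valid
String 4: '87UO' → valid

Answer: yes yes yes yes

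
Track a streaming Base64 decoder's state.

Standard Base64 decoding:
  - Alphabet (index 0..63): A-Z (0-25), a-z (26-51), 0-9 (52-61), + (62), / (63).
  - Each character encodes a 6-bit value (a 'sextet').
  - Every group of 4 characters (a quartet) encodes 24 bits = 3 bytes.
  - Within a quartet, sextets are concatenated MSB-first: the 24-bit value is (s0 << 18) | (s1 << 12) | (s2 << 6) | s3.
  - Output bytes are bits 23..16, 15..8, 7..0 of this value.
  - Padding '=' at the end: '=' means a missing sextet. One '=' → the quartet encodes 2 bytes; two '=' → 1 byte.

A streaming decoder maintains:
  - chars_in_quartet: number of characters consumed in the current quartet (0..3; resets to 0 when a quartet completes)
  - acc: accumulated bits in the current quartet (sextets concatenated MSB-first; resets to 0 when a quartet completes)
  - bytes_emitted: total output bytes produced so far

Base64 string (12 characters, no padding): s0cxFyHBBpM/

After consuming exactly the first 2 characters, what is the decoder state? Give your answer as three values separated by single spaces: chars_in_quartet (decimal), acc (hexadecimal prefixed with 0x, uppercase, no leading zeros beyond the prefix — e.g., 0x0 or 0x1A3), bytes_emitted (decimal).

After char 0 ('s'=44): chars_in_quartet=1 acc=0x2C bytes_emitted=0
After char 1 ('0'=52): chars_in_quartet=2 acc=0xB34 bytes_emitted=0

Answer: 2 0xB34 0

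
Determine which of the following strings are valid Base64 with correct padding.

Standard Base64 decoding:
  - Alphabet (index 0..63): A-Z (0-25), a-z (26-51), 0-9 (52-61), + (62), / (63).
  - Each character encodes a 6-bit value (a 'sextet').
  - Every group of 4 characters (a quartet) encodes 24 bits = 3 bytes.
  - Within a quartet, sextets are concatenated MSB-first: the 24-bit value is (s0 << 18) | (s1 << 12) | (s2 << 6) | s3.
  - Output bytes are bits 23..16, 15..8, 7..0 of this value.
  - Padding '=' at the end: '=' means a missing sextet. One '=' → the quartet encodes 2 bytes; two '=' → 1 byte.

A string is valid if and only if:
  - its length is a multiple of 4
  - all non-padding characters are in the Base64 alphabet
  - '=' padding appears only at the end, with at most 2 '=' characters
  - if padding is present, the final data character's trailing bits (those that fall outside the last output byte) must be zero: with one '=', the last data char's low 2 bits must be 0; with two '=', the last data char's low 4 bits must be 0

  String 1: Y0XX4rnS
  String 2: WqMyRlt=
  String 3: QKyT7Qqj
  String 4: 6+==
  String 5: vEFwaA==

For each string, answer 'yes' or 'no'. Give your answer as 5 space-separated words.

String 1: 'Y0XX4rnS' → valid
String 2: 'WqMyRlt=' → invalid (bad trailing bits)
String 3: 'QKyT7Qqj' → valid
String 4: '6+==' → invalid (bad trailing bits)
String 5: 'vEFwaA==' → valid

Answer: yes no yes no yes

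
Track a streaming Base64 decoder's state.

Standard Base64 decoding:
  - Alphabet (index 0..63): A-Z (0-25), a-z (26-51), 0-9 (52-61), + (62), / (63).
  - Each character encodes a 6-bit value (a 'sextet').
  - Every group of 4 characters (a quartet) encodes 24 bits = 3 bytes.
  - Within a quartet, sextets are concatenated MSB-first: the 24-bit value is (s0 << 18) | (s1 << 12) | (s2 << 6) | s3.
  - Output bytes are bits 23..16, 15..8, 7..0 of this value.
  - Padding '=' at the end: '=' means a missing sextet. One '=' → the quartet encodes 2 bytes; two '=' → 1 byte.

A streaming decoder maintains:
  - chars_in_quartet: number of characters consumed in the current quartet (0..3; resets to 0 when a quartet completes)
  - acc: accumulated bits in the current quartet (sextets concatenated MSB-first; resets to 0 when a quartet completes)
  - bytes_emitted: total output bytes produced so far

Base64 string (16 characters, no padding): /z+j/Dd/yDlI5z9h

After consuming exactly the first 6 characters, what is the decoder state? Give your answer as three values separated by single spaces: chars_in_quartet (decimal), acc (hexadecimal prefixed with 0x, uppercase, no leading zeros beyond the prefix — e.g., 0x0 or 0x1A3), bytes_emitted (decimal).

Answer: 2 0xFC3 3

Derivation:
After char 0 ('/'=63): chars_in_quartet=1 acc=0x3F bytes_emitted=0
After char 1 ('z'=51): chars_in_quartet=2 acc=0xFF3 bytes_emitted=0
After char 2 ('+'=62): chars_in_quartet=3 acc=0x3FCFE bytes_emitted=0
After char 3 ('j'=35): chars_in_quartet=4 acc=0xFF3FA3 -> emit FF 3F A3, reset; bytes_emitted=3
After char 4 ('/'=63): chars_in_quartet=1 acc=0x3F bytes_emitted=3
After char 5 ('D'=3): chars_in_quartet=2 acc=0xFC3 bytes_emitted=3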